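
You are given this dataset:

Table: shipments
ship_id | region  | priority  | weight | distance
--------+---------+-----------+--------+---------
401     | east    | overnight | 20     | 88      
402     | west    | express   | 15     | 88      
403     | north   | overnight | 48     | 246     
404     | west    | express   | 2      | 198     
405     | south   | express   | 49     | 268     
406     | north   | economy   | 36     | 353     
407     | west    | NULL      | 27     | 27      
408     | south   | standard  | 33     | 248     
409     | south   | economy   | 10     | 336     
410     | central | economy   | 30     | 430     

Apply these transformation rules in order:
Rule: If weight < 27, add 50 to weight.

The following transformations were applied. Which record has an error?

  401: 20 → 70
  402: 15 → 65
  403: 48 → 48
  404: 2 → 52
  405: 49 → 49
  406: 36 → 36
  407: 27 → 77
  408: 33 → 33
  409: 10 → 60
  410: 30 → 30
Record 407 has an error. The correct transformed value should be 27, not 77.

Step 1: Check each record against the rule
Step 2: Record 407 has weight = 27
Step 3: Since 27 >= 27, the bonus should not have been applied
Step 4: Correct value = 27, but claimed value = 77
Conclusion: Record 407 has the error.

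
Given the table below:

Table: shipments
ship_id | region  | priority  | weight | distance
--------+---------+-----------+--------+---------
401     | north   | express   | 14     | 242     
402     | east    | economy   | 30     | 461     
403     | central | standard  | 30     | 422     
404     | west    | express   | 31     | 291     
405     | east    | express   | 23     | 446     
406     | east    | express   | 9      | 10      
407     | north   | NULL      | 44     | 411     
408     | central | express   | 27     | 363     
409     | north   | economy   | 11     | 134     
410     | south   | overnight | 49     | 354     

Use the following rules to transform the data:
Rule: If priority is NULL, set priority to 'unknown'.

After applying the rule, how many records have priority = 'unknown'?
1

Step 1: Count records where priority IS NULL
Step 2: Found 1 records with NULL priority
Step 3: These records will have priority set to 'unknown'
Step 4: Records already having priority = 'unknown': 0
Step 5: Answer: 1 + 0 = 1 records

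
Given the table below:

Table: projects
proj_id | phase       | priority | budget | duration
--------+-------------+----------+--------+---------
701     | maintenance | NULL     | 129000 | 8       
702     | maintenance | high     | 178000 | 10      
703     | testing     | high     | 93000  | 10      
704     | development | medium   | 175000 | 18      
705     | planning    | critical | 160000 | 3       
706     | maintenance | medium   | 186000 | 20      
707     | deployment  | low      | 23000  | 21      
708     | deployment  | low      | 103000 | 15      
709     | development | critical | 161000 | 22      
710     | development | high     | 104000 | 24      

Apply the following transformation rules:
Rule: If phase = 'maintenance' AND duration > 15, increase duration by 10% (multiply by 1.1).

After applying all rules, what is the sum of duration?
153.0

Step 1: Find records where phase = 'maintenance' AND duration > 15
Step 2: 1 records match, summing to 20
Step 3: After multiplier: 20 × 1.1 = 22.0
Step 4: Unaffected records sum: 131
Step 5: Final sum = 22.0 + 131 = 153.0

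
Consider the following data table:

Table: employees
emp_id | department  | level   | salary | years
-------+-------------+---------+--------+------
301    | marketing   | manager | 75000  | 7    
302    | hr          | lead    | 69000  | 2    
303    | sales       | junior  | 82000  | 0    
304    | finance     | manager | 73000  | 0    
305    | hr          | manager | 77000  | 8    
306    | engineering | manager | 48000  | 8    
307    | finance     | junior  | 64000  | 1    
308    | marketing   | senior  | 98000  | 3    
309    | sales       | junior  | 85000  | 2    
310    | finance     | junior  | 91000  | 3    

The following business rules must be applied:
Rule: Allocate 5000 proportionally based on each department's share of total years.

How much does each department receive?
engineering: 1176.47, finance: 588.24, hr: 1470.59, marketing: 1470.59, sales: 294.12

Step 1: Calculate total years = 34
Step 2: Calculate each department's proportion:
  engineering: 8/34 = 23.53% → 1176.47
  finance: 4/34 = 11.76% → 588.24
  hr: 10/34 = 29.41% → 1470.59
  marketing: 10/34 = 29.41% → 1470.59
  sales: 2/34 = 5.88% → 294.12
Step 3: Verify: sum of allocations ≈ 5000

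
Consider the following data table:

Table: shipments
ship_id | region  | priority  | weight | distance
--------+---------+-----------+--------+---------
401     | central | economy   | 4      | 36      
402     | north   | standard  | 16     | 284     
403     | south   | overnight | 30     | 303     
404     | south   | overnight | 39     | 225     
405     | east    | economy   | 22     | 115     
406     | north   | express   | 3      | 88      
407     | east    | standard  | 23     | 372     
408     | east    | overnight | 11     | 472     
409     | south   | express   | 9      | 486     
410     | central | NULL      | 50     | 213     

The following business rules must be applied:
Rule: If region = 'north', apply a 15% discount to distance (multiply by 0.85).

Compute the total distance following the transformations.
2538.2

Step 1: Records with region = 'north' have total distance = 372
Step 2: Apply multiplier: 372 × 0.85 = 316.2
Step 3: Other records total: 2222
Step 4: Final sum = 316.2 + 2222 = 2538.2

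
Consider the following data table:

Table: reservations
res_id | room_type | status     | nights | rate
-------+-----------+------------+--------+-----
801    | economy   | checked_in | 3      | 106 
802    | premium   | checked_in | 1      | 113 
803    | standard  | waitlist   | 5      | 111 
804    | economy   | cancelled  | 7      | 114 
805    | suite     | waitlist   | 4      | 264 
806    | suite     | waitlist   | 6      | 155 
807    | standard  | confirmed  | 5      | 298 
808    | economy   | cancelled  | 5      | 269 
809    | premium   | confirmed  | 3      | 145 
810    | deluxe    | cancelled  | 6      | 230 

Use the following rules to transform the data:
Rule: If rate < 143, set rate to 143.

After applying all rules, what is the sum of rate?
1933

Step 1: 4 records have rate < 143
Step 2: These records originally summed to 444
Step 3: After setting to minimum: 4 × 143 = 572
Step 4: Unaffected records sum: 1361
Step 5: Final sum = 572 + 1361 = 1933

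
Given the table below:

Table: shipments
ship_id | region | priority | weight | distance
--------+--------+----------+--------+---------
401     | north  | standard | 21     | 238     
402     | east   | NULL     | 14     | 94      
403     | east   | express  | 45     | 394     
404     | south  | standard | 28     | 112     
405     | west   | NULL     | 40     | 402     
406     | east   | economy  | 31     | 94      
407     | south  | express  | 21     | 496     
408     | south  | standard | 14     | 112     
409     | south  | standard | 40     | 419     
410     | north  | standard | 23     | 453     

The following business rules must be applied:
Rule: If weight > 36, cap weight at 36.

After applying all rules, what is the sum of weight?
260

Step 1: 3 records have weight > 36
Step 2: These records originally summed to 125
Step 3: After capping: 3 × 36 = 108
Step 4: Unaffected records sum: 152
Step 5: Final sum = 108 + 152 = 260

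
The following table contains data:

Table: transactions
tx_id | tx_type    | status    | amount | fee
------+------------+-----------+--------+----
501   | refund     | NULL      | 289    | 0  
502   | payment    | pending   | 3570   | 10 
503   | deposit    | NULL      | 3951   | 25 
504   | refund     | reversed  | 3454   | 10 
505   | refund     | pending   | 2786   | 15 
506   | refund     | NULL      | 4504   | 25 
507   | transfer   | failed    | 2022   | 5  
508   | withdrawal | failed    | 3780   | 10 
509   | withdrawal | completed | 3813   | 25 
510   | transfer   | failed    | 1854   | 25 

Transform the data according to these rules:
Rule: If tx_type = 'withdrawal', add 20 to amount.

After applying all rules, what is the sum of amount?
30063

Step 1: Count records where tx_type = 'withdrawal': 2
Step 2: Total bonus added: 2 × 20 = 40
Step 3: Original sum of amount: 30023
Step 4: Final sum = 30023 + 40 = 30063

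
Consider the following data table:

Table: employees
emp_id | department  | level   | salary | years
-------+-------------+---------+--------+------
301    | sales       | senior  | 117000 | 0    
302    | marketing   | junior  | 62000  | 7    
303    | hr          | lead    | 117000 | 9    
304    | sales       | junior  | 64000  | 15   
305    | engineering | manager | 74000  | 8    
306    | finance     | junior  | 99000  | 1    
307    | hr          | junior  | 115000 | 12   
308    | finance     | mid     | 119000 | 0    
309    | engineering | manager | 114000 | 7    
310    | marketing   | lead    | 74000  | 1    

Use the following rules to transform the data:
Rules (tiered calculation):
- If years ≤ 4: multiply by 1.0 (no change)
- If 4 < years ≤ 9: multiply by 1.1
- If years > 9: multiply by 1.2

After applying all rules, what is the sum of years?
68.5

Step 1: Tier 1 (years ≤ 4): 4 records, sum = 2 × 1.0 = 2.0
Step 2: Tier 2 (4 < years ≤ 9): 4 records, sum = 31 × 1.1 = 34.1
Step 3: Tier 3 (years > 9): 2 records, sum = 27 × 1.2 = 32.4
Step 4: Final sum = 2.0 + 34.1 + 32.4 = 68.5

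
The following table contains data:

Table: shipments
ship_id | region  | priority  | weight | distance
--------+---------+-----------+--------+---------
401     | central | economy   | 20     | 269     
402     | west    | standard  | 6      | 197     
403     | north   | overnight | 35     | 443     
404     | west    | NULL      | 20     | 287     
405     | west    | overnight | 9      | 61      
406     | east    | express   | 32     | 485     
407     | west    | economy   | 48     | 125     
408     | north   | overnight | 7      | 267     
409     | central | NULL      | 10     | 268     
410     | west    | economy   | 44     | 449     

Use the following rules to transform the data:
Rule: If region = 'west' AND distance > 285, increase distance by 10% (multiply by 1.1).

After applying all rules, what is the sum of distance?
2924.6

Step 1: Find records where region = 'west' AND distance > 285
Step 2: 2 records match, summing to 736
Step 3: After multiplier: 736 × 1.1 = 809.6
Step 4: Unaffected records sum: 2115
Step 5: Final sum = 809.6 + 2115 = 2924.6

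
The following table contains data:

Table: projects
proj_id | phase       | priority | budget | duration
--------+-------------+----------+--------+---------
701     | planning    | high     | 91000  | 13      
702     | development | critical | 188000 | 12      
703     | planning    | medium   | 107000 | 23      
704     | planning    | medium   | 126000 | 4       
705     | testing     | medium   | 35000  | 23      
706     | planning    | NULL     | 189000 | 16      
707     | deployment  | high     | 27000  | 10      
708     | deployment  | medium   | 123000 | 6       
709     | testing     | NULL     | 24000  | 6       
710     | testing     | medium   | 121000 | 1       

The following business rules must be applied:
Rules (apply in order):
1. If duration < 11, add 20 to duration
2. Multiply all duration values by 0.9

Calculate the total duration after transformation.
192.6

Step 1: Apply Rule 1 - Add 20 to records with duration < 11
  - 5 records affected: 27 + (5 × 20) = 127
  - Unaffected records: 87
  - Sum after Rule 1: 214
Step 2: Apply Rule 2 - Multiply all by 0.9
  - 214 × 0.9 = 192.6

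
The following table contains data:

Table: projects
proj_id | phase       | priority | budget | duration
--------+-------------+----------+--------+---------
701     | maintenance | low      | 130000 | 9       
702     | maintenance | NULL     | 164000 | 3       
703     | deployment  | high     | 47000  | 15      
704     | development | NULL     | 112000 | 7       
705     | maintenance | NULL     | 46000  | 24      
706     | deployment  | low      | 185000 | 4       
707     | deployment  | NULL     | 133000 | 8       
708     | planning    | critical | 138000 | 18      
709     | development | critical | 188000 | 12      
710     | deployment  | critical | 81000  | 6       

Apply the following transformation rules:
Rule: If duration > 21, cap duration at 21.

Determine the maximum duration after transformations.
21

Step 1: Original maximum duration = 24
Step 2: Apply cap at 21
Step 3: 1 records had duration > 21 and were capped
Step 4: Maximum after transformation = 21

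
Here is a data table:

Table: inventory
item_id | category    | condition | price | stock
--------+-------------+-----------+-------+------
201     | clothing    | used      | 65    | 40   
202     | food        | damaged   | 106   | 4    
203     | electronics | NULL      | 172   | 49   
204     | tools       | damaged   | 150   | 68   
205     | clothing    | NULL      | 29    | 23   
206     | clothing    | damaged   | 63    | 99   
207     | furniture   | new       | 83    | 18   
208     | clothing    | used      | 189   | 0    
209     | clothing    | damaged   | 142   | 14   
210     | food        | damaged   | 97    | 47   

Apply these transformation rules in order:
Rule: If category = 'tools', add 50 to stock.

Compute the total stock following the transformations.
412

Step 1: Count records where category = 'tools': 1
Step 2: Total bonus added: 1 × 50 = 50
Step 3: Original sum of stock: 362
Step 4: Final sum = 362 + 50 = 412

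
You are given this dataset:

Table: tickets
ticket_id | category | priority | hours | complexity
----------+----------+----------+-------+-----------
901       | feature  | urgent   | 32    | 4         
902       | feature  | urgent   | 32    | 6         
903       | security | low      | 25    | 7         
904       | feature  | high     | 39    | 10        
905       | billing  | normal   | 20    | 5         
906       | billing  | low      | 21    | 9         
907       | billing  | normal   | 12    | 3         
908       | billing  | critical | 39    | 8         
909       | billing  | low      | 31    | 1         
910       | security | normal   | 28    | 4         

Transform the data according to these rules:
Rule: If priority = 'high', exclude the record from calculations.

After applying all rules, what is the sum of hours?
240

Step 1: Identify records where priority = 'high'
Step 2: The excluded records sum to 39
Step 3: Original total hours = 279
Step 4: Remaining total = 279 - 39 = 240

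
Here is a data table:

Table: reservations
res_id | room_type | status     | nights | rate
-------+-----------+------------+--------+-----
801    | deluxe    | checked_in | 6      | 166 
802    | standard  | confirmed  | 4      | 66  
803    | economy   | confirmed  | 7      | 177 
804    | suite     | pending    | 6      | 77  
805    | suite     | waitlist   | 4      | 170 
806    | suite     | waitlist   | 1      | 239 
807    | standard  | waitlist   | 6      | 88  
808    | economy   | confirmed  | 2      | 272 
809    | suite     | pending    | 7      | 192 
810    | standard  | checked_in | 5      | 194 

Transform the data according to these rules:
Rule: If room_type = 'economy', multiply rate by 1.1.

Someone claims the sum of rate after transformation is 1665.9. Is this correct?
No, the correct result is 1685.9.

Step 1: Calculate the correct sum after transformation
Step 2: Apply multiplier 1.1 to records where room_type = 'economy'
Step 3: Correct result = 1685.9
Step 4: Claimed result = 1665.9
Step 5: 1685.9 ≠ 1665.9
Conclusion: The claimed result is incorrect. The correct answer is 1685.9.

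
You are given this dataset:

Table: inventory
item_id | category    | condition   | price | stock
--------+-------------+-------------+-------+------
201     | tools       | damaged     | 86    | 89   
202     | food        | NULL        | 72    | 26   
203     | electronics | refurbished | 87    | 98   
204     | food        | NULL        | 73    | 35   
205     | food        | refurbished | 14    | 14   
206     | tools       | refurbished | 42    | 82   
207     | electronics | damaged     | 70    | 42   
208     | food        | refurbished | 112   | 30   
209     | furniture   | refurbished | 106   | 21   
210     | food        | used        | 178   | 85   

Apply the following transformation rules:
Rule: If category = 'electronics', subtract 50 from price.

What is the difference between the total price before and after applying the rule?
100

Step 1: Original sum of price = 840
Step 2: 2 records have category = 'electronics'
Step 3: Each affected record changes by -50
Step 4: Total change = 2 × -50 = -100
Step 5: New sum = 840 + -100 = 740
Step 6: Difference = |740 - 840| = 100
        (Sum decreased by 100)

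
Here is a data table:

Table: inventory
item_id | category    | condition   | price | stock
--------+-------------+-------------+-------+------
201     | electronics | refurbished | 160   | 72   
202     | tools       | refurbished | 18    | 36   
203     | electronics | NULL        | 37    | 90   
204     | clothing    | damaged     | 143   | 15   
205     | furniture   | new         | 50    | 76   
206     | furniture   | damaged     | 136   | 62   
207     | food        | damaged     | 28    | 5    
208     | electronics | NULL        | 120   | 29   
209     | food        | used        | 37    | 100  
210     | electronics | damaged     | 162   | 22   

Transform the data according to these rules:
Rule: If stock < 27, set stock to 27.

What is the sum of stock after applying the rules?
546

Step 1: 3 records have stock < 27
Step 2: These records originally summed to 42
Step 3: After setting to minimum: 3 × 27 = 81
Step 4: Unaffected records sum: 465
Step 5: Final sum = 81 + 465 = 546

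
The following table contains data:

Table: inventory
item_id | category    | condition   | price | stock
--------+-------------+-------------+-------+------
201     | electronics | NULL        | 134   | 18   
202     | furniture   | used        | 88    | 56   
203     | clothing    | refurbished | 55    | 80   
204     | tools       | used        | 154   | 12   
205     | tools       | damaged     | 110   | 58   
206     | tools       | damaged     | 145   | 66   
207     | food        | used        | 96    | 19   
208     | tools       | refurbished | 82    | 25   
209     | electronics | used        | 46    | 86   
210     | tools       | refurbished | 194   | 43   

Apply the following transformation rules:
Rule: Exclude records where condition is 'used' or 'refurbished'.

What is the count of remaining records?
3

Step 1: Count records to exclude
  - 4 (used) + 3 (refurbished) = 7 records
Step 2: Total records: 10
Step 3: Remaining = 10 - 7 = 3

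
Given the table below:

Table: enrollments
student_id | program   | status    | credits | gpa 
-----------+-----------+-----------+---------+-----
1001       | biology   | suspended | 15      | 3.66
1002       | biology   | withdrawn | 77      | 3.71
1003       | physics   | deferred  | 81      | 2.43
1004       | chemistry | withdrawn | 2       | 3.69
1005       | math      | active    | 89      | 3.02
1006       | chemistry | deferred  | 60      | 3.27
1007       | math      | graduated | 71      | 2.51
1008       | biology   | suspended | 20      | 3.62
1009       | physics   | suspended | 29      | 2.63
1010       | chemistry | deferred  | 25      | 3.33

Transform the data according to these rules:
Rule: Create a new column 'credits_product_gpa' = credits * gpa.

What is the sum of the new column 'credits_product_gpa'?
1419.89

Step 1: For each record, compute credits * gpa
Example calculations:
  15 * 3.66 = 54.9
  77 * 3.71 = 285.67
  81 * 2.43 = 196.83
  ...
Step 2: Sum all derived values
Step 3: Total = 1419.89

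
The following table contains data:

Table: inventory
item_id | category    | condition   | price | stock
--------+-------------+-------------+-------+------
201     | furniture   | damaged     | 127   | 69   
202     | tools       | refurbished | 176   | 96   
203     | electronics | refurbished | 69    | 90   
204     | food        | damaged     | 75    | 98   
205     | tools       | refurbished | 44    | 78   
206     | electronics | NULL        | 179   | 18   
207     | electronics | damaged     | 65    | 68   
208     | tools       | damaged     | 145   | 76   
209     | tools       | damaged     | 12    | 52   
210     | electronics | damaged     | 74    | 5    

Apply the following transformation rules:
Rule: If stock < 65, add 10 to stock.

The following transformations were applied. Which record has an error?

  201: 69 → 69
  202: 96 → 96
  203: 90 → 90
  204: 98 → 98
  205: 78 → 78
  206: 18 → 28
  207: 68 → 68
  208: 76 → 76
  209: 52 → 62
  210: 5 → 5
Record 210 has an error. The correct transformed value should be 15, not 5.

Step 1: Check each record against the rule
Step 2: Record 210 has stock = 5
Step 3: Since 5 < 65, the bonus should have been applied
Step 4: Correct value = 15, but claimed value = 5
Conclusion: Record 210 has the error.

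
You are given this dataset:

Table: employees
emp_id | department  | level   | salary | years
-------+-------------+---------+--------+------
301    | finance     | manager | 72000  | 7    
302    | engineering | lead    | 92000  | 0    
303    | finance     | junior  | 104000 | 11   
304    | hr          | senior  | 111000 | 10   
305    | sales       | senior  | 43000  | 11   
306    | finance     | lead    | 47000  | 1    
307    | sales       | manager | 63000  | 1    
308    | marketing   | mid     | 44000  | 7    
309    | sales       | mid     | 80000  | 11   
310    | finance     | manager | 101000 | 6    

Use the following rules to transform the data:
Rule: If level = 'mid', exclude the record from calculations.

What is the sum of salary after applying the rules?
633000

Step 1: Identify records where level = 'mid'
Step 2: The excluded records sum to 124000
Step 3: Original total salary = 757000
Step 4: Remaining total = 757000 - 124000 = 633000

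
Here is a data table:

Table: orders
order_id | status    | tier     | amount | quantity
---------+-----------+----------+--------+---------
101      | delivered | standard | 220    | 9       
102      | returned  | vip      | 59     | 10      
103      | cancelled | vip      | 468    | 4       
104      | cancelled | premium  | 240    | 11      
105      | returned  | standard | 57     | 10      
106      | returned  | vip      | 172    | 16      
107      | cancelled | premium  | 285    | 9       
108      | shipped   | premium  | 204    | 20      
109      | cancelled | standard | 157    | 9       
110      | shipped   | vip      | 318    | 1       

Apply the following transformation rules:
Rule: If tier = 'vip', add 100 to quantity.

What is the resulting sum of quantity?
499

Step 1: Count records where tier = 'vip': 4
Step 2: Total bonus added: 4 × 100 = 400
Step 3: Original sum of quantity: 99
Step 4: Final sum = 99 + 400 = 499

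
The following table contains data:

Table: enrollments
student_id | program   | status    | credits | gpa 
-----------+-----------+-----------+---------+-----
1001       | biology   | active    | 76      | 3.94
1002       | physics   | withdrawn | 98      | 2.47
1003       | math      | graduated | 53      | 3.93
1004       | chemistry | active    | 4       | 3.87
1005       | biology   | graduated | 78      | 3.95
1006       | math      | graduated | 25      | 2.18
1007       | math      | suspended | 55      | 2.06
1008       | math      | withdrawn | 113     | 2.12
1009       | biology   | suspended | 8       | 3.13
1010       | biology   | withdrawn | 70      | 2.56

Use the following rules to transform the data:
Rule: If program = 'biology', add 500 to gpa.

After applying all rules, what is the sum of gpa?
2030.21

Step 1: Count records where program = 'biology': 4
Step 2: Total bonus added: 4 × 500 = 2000
Step 3: Original sum of gpa: 30.21
Step 4: Final sum = 30.21 + 2000 = 2030.21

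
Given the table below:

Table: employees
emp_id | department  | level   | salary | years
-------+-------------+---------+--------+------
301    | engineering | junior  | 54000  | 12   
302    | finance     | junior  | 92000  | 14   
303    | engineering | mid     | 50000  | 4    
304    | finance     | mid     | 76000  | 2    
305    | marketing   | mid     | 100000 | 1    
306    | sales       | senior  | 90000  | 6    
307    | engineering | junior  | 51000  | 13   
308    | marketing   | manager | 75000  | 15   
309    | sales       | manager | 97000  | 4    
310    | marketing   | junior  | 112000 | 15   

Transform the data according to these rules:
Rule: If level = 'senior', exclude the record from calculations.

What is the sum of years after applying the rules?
80

Step 1: Identify records where level = 'senior'
Step 2: The excluded records sum to 6
Step 3: Original total years = 86
Step 4: Remaining total = 86 - 6 = 80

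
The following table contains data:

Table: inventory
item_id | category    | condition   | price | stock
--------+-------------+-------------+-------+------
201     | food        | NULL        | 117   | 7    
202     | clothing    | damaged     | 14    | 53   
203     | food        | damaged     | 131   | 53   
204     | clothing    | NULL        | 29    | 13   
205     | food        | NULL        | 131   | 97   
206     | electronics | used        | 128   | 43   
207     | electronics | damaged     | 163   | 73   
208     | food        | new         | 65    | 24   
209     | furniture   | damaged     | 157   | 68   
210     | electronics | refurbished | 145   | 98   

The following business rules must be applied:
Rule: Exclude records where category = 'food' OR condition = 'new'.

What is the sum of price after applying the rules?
636

Step 1: Find records where category = 'food' OR condition = 'new'
Step 2: 4 records match, summing to 444
Step 3: Original sum: 1080
Step 4: Remaining sum = 1080 - 444 = 636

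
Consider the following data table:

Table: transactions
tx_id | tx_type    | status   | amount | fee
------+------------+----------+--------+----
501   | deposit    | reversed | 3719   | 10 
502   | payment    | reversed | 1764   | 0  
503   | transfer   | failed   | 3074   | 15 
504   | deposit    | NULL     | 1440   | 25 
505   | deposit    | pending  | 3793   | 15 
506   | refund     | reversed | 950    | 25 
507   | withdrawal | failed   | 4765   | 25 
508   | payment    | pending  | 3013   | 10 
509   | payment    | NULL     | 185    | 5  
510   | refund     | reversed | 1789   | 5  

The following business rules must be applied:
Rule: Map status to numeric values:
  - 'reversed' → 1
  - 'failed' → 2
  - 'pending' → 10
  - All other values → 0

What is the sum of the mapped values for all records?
28

Step 1: Apply mapping to each record
Step 2: Count by status:
  'reversed': 4 records × 1 = 4
  'failed': 2 records × 2 = 4
  'pending': 2 records × 10 = 20
Step 3: Sum all mapped values = 28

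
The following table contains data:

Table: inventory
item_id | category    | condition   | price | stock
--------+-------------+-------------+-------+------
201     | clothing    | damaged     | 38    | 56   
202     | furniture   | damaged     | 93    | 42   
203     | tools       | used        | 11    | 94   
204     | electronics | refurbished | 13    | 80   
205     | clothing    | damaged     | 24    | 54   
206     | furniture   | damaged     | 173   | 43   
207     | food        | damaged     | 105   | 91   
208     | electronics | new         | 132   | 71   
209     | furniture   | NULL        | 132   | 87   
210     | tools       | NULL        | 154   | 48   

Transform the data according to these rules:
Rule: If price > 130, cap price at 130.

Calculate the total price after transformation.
804

Step 1: 4 records have price > 130
Step 2: These records originally summed to 591
Step 3: After capping: 4 × 130 = 520
Step 4: Unaffected records sum: 284
Step 5: Final sum = 520 + 284 = 804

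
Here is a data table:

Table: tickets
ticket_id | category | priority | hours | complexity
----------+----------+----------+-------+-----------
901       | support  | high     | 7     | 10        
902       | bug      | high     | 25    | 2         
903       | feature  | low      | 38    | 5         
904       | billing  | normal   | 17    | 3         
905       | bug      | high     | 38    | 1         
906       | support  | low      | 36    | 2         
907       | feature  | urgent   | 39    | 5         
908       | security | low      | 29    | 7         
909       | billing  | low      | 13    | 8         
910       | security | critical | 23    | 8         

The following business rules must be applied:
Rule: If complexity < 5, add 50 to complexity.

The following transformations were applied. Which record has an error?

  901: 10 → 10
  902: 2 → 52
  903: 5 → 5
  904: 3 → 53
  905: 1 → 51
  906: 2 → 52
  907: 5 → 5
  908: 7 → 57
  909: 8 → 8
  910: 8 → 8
Record 908 has an error. The correct transformed value should be 7, not 57.

Step 1: Check each record against the rule
Step 2: Record 908 has complexity = 7
Step 3: Since 7 >= 5, the bonus should not have been applied
Step 4: Correct value = 7, but claimed value = 57
Conclusion: Record 908 has the error.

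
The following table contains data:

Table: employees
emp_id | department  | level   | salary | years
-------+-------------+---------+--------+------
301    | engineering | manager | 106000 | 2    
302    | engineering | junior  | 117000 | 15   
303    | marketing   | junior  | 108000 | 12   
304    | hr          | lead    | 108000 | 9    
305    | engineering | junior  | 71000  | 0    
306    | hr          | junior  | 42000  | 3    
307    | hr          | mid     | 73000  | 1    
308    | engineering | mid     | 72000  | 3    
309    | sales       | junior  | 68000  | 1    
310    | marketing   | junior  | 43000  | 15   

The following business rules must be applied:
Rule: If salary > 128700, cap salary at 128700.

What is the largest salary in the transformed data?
117000

Step 1: Original maximum salary = 117000
Step 2: Check cap of 128700 against maximum
Step 3: No records exceed the cap (max 117000 <= cap 128700), so no capping applies
Step 4: Maximum after transformation = 117000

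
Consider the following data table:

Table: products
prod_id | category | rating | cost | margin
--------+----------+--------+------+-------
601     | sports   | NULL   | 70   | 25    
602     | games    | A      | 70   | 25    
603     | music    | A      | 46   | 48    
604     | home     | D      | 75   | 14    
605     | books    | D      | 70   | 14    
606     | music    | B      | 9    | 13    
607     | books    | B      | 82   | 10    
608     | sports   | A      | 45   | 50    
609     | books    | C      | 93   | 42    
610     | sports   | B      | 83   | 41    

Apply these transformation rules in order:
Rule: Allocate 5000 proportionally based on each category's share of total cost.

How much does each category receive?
books: 1905.13, games: 544.32, home: 583.2, music: 427.68, sports: 1539.66

Step 1: Calculate total cost = 643
Step 2: Calculate each category's proportion:
  books: 245/643 = 38.10% → 1905.13
  games: 70/643 = 10.89% → 544.32
  home: 75/643 = 11.66% → 583.2
  music: 55/643 = 8.55% → 427.68
  sports: 198/643 = 30.79% → 1539.66
Step 3: Verify: sum of allocations ≈ 5000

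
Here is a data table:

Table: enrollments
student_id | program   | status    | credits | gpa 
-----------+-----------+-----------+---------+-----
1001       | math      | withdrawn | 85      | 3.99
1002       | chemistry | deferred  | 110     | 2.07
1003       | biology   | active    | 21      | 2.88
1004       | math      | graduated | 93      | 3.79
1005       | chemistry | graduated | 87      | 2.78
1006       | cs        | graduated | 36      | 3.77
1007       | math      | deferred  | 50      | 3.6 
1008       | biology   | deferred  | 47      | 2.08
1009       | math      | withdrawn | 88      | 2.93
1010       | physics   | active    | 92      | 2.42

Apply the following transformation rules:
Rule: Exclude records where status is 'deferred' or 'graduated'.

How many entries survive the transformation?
4

Step 1: Count records to exclude
  - 3 (deferred) + 3 (graduated) = 6 records
Step 2: Total records: 10
Step 3: Remaining = 10 - 6 = 4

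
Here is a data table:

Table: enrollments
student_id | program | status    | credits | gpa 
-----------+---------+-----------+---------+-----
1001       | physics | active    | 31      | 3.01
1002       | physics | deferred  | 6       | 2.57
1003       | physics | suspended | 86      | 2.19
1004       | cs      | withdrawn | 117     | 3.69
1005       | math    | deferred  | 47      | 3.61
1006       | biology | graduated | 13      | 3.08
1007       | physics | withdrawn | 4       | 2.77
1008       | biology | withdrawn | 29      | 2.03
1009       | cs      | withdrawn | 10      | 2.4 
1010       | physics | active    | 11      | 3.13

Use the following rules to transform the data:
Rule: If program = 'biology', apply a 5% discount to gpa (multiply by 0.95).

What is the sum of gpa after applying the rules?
28.22

Step 1: Records with program = 'biology' have total gpa = 5.11
Step 2: Apply multiplier: 5.11 × 0.95 = 4.85
Step 3: Other records total: 23.37
Step 4: Final sum = 4.85 + 23.37 = 28.22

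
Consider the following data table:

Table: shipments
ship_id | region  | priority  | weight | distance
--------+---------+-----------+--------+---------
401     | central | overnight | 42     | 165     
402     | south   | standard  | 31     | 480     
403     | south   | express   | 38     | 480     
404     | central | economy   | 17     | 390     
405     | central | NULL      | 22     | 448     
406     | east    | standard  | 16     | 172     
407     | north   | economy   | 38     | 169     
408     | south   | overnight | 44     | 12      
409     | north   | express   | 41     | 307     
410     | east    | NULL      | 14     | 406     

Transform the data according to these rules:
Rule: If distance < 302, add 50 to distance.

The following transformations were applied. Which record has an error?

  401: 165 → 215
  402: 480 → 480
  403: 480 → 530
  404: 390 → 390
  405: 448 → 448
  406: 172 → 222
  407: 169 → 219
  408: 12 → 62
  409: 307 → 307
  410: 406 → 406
Record 403 has an error. The correct transformed value should be 480, not 530.

Step 1: Check each record against the rule
Step 2: Record 403 has distance = 480
Step 3: Since 480 >= 302, the bonus should not have been applied
Step 4: Correct value = 480, but claimed value = 530
Conclusion: Record 403 has the error.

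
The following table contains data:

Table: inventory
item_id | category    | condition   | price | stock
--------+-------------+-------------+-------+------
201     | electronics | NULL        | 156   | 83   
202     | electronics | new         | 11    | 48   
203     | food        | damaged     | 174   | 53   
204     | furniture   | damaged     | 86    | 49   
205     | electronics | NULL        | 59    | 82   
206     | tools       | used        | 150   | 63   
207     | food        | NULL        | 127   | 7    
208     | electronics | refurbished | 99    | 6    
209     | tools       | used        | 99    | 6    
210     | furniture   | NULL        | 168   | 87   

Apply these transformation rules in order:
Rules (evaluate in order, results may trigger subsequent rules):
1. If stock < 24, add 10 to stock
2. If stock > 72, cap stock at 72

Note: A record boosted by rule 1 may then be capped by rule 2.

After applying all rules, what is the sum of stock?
478

Step 1: Apply rule 1 to records with stock < 24
  - 3 records get bonus of 10
  - Of these, 0 records then exceed 72 and get capped
Step 2: Apply rule 2 to records with stock > 72
  - 3 records (original) are capped
Step 3: Calculate final sum = 478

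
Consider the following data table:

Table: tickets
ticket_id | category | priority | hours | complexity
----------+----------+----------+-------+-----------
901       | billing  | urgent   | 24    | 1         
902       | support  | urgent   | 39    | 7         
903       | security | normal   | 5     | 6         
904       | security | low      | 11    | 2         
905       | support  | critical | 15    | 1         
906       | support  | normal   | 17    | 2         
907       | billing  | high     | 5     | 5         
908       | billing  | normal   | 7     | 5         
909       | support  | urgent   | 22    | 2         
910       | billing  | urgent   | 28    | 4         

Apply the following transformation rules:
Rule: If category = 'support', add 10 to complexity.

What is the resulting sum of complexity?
75

Step 1: Count records where category = 'support': 4
Step 2: Total bonus added: 4 × 10 = 40
Step 3: Original sum of complexity: 35
Step 4: Final sum = 35 + 40 = 75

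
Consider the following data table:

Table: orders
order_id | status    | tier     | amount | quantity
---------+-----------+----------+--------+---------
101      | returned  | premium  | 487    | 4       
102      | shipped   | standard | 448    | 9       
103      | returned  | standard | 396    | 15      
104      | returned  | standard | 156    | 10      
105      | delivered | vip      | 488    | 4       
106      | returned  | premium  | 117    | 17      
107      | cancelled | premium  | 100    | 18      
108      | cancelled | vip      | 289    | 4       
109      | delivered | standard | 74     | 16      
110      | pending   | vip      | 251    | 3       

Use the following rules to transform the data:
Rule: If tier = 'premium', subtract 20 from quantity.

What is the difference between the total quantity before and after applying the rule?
60

Step 1: Original sum of quantity = 100
Step 2: 3 records have tier = 'premium'
Step 3: Each affected record changes by -20
Step 4: Total change = 3 × -20 = -60
Step 5: New sum = 100 + -60 = 40
Step 6: Difference = |40 - 100| = 60
        (Sum decreased by 60)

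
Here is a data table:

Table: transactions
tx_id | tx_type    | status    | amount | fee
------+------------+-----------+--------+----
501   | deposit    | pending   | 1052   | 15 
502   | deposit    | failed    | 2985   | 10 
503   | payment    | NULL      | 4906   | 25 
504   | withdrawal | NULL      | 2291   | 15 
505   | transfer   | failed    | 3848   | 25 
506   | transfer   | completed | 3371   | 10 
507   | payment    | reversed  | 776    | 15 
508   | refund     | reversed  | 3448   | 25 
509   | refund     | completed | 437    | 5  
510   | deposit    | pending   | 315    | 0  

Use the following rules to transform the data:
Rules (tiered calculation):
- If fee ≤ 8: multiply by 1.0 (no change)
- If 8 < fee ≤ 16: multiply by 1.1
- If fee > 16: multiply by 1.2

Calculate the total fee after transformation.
166.5

Step 1: Tier 1 (fee ≤ 8): 2 records, sum = 5 × 1.0 = 5.0
Step 2: Tier 2 (8 < fee ≤ 16): 5 records, sum = 65 × 1.1 = 71.5
Step 3: Tier 3 (fee > 16): 3 records, sum = 75 × 1.2 = 90.0
Step 4: Final sum = 5.0 + 71.5 + 90.0 = 166.5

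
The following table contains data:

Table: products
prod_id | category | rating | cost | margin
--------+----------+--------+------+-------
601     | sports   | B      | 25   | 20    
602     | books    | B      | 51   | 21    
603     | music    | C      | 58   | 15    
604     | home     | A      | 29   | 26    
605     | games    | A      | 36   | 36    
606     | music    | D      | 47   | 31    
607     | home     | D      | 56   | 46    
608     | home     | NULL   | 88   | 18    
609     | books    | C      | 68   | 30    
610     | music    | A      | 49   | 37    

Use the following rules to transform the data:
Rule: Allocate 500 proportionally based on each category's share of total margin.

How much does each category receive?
books: 91.07, games: 64.29, home: 160.71, music: 148.21, sports: 35.71

Step 1: Calculate total margin = 280
Step 2: Calculate each category's proportion:
  books: 51/280 = 18.21% → 91.07
  games: 36/280 = 12.86% → 64.29
  home: 90/280 = 32.14% → 160.71
  music: 83/280 = 29.64% → 148.21
  sports: 20/280 = 7.14% → 35.71
Step 3: Verify: sum of allocations ≈ 500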